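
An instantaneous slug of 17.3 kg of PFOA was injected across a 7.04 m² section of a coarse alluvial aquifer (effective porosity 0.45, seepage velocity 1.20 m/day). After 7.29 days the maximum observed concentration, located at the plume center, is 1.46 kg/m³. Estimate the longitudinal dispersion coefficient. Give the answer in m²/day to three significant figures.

0.153 m²/day

At the plume center C_max = M/(n_e·A·√(4πDt)), so D = M²/(4πt·(n_e·A·C_max)²).
n_e·A·C_max = 0.45 × 7.04 × 1.46 = 4.625 kg/m.
D = 17.3²/(4π × 7.29 × 4.625²) = 0.153 m²/day.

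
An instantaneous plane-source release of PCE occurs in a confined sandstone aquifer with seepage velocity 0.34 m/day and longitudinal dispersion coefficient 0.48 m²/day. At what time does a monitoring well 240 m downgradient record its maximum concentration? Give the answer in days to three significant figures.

For the 1D instantaneous-source solution, setting ∂C/∂t = 0 at fixed x gives v²t² + 2Dt − x² = 0, so t = (√(D² + v²x²) − D)/v².
√(D² + v²x²) = √(0.48² + 0.34² × 240²) = 81.60; v² = 0.1156.
t = (81.60 − 0.48)/0.1156 = 702 days (vs. the pure-advection estimate x/v = 706 d).

702 days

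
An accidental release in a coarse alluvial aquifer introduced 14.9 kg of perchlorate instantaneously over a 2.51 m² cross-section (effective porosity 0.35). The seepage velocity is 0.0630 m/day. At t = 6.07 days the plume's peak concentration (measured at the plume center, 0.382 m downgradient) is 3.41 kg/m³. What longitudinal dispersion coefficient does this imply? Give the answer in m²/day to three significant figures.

0.324 m²/day

At the plume center C_max = M/(n_e·A·√(4πDt)), so D = M²/(4πt·(n_e·A·C_max)²).
n_e·A·C_max = 0.35 × 2.51 × 3.41 = 2.996 kg/m.
D = 14.9²/(4π × 6.07 × 2.996²) = 0.324 m²/day.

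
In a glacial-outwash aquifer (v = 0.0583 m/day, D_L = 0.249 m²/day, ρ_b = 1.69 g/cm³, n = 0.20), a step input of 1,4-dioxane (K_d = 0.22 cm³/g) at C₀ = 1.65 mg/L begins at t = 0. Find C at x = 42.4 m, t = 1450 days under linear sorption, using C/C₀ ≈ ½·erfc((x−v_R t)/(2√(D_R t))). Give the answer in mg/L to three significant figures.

0.346 mg/L

Retardation factor R = 1 + ρ_b·K_d/n = 1 + 1.69 × 0.22/0.20 = 2.859.
Sorption retards both mechanisms: v_R = v/R = 0.02039 m/day, D_R = D/R = 0.08709 m²/day.
v_R·t = 0.02039 × 1450 = 29.5655 m; 2√(D_R t) = 22.47 m; argument = (42.4 − 29.5655)/22.47 = 0.5712.
C = C₀ × ½·erfc(0.5712) = 1.65 × 0.2096 = 0.346 mg/L.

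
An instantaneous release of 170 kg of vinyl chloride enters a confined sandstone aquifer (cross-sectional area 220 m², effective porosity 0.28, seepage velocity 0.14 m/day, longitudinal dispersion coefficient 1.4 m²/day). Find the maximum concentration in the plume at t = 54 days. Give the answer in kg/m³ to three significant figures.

0.0895 kg/m³

The peak of an instantaneous 1D plume sits at x = vt; there the Gaussian factor is 1 and C_max = M/(n_e·A·√(4πDt)), where n_e·A is the pore area the mass is dissolved in.
√(4πDt) = √(4π × 1.4 × 54) = 30.82 m, so C_max = 170/(0.28 × 220 × 30.82) = 0.0895 kg/m³.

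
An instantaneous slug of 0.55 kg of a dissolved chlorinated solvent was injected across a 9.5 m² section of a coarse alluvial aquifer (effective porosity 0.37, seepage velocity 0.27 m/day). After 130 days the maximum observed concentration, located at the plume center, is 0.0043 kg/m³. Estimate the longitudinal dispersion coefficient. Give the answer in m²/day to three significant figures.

0.811 m²/day

At the plume center C_max = M/(n_e·A·√(4πDt)), so D = M²/(4πt·(n_e·A·C_max)²).
n_e·A·C_max = 0.37 × 9.5 × 0.0043 = 0.01511 kg/m.
D = 0.55²/(4π × 130 × 0.01511²) = 0.811 m²/day.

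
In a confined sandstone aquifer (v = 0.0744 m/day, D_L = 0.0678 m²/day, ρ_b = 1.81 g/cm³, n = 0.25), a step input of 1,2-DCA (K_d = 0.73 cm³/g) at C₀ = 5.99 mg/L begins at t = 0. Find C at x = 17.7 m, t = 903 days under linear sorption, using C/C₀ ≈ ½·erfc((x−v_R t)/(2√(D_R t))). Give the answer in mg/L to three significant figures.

Retardation factor R = 1 + ρ_b·K_d/n = 1 + 1.81 × 0.73/0.25 = 6.285.
Sorption retards both mechanisms: v_R = v/R = 0.01184 m/day, D_R = D/R = 0.01079 m²/day.
v_R·t = 0.01184 × 903 = 10.69152 m; 2√(D_R t) = 6.243 m; argument = (17.7 − 10.69152)/6.243 = 1.123.
C = C₀ × ½·erfc(1.123) = 5.99 × 0.05612 = 0.336 mg/L.

0.336 mg/L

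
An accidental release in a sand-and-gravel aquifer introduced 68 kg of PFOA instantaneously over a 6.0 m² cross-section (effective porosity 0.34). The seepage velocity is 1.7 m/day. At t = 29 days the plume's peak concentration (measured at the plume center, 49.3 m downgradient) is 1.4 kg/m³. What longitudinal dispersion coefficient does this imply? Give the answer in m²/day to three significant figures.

1.56 m²/day

At the plume center C_max = M/(n_e·A·√(4πDt)), so D = M²/(4πt·(n_e·A·C_max)²).
n_e·A·C_max = 0.34 × 6.0 × 1.4 = 2.856 kg/m.
D = 68²/(4π × 29 × 2.856²) = 1.56 m²/day.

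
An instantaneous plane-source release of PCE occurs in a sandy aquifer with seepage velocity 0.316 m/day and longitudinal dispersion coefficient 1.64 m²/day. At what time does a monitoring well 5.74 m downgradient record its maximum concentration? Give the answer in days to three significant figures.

8.06 days

For the 1D instantaneous-source solution, setting ∂C/∂t = 0 at fixed x gives v²t² + 2Dt − x² = 0, so t = (√(D² + v²x²) − D)/v².
√(D² + v²x²) = √(1.64² + 0.316² × 5.74²) = 2.445; v² = 0.099856.
t = (2.445 − 1.64)/0.099856 = 8.06 days (vs. the pure-advection estimate x/v = 18.2 d).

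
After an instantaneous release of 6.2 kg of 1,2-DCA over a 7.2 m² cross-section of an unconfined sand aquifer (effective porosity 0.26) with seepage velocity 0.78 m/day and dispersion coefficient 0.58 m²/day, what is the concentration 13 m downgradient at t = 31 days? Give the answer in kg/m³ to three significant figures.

0.0388 kg/m³

For an instantaneous plane source, C(x,t) = M/(n_e·A·√(4πDt)) · exp(−(x−vt)²/(4Dt)), with n_e·A the pore (flow) area.
Plume center vt = 0.78 × 31 = 24.18 m, so the well at 13 m is 11.18 m upgradient of the peak.
√(4πDt) = 15.03 m, giving peak height M/(n_e·A·√(4πDt)) = 6.2/(0.26 × 7.2 × 15.03) = 0.2204 kg/m³.
(x−vt)²/(4Dt) = (-11.18)²/(4 × 0.58 × 31) = 1.738; exp(−1.738) = 0.1759.
C = 0.2204 × 0.1759 = 0.0388 kg/m³.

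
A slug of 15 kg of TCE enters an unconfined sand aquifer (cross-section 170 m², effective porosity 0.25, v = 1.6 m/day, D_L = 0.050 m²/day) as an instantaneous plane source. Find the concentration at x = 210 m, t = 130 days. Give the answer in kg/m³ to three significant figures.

0.0335 kg/m³

For an instantaneous plane source, C(x,t) = M/(n_e·A·√(4πDt)) · exp(−(x−vt)²/(4Dt)), with n_e·A the pore (flow) area.
Plume center vt = 1.6 × 130 = 208 m, so the well at 210 m is 2 m downgradient of the peak.
√(4πDt) = 9.038 m, giving peak height M/(n_e·A·√(4πDt)) = 15/(0.25 × 170 × 9.038) = 0.03905 kg/m³.
(x−vt)²/(4Dt) = (2)²/(4 × 0.050 × 130) = 0.1538; exp(−0.1538) = 0.8574.
C = 0.03905 × 0.8574 = 0.0335 kg/m³.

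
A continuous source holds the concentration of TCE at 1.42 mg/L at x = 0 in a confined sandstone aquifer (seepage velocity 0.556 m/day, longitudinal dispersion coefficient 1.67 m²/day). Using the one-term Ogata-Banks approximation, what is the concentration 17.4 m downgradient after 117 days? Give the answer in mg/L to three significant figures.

For a continuous step input, C/C₀ ≈ ½·erfc((x−vt)/(2√(Dt))).
vt = 0.556 × 117 = 65.052 m and 2√(Dt) = 2√(1.67 × 117) = 27.96 m.
Argument (x−vt)/(2√(Dt)) = (17.4 − 65.052)/27.96 = -1.704; ½·erfc(-1.704) = 0.9920.
C = 1.42 × 0.9920 = 1.41 mg/L.

1.41 mg/L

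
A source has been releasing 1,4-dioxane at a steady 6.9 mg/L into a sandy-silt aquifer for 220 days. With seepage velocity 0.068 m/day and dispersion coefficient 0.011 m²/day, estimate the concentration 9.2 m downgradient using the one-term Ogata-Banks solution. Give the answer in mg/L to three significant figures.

6.87 mg/L

For a continuous step input, C/C₀ ≈ ½·erfc((x−vt)/(2√(Dt))).
vt = 0.068 × 220 = 14.96 m and 2√(Dt) = 2√(0.011 × 220) = 3.111 m.
Argument (x−vt)/(2√(Dt)) = (9.2 − 14.96)/3.111 = -1.851; ½·erfc(-1.851) = 0.9956.
C = 6.9 × 0.9956 = 6.87 mg/L.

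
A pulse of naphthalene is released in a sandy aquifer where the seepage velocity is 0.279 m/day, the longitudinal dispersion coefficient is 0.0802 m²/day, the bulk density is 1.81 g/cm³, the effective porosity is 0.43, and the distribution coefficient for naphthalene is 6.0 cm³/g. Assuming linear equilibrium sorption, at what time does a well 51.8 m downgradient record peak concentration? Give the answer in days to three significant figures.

4850 days

Retardation factor R = 1 + ρ_b·K_d/n = 1 + 1.81 × 6.0/0.43 = 26.26.
Sorption retards both mechanisms: v_R = v/R = 0.01062 m/day, D_R = D/R = 0.003054 m²/day.
Peak time from v_R²t² + 2D_R t − x² = 0: t = (√(D_R² + v_R²x²) − D_R)/v_R².
√(D_R² + v_R²x²) = √(0.003054² + 0.01062² × 51.8²) = 0.5501; v_R² = 0.0001128.
t = (0.5501 − 0.003054)/0.0001128 = 4850 days.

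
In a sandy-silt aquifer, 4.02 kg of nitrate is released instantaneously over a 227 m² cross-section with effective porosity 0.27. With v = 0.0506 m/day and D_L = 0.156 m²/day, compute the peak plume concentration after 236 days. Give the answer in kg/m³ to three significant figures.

The peak of an instantaneous 1D plume sits at x = vt; there the Gaussian factor is 1 and C_max = M/(n_e·A·√(4πDt)), where n_e·A is the pore area the mass is dissolved in.
√(4πDt) = √(4π × 0.156 × 236) = 21.51 m, so C_max = 4.02/(0.27 × 227 × 21.51) = 0.00305 kg/m³.

0.00305 kg/m³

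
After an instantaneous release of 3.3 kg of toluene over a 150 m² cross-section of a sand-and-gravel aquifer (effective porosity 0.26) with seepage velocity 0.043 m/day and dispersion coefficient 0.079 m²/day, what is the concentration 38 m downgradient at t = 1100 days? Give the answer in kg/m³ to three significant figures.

For an instantaneous plane source, C(x,t) = M/(n_e·A·√(4πDt)) · exp(−(x−vt)²/(4Dt)), with n_e·A the pore (flow) area.
Plume center vt = 0.043 × 1100 = 47.3 m, so the well at 38 m is 9.3 m upgradient of the peak.
√(4πDt) = 33.05 m, giving peak height M/(n_e·A·√(4πDt)) = 3.3/(0.26 × 150 × 33.05) = 0.002560 kg/m³.
(x−vt)²/(4Dt) = (-9.3)²/(4 × 0.079 × 1100) = 0.2488; exp(−0.2488) = 0.7797.
C = 0.002560 × 0.7797 = 0.00200 kg/m³.

0.00200 kg/m³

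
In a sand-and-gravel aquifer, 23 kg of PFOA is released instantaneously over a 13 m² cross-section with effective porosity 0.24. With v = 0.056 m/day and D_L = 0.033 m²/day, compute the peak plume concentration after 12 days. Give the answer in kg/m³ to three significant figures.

The peak of an instantaneous 1D plume sits at x = vt; there the Gaussian factor is 1 and C_max = M/(n_e·A·√(4πDt)), where n_e·A is the pore area the mass is dissolved in.
√(4πDt) = √(4π × 0.033 × 12) = 2.231 m, so C_max = 23/(0.24 × 13 × 2.231) = 3.30 kg/m³.

3.30 kg/m³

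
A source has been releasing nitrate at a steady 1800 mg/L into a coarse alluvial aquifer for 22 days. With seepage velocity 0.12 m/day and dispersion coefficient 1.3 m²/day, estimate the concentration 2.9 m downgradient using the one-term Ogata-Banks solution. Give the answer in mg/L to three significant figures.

For a continuous step input, C/C₀ ≈ ½·erfc((x−vt)/(2√(Dt))).
vt = 0.12 × 22 = 2.64 m and 2√(Dt) = 2√(1.3 × 22) = 10.70 m.
Argument (x−vt)/(2√(Dt)) = (2.9 − 2.64)/10.70 = 0.02430; ½·erfc(0.02430) = 0.4863.
C = 1800 × 0.4863 = 875 mg/L.

875 mg/L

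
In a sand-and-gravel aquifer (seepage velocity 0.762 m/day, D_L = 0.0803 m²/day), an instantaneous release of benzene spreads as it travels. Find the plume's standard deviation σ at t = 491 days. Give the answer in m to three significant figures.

Dispersive spreading gives a Gaussian with σ² = 2Dt; advection only shifts the center.
σ = √(2 × 0.0803 × 491) = 8.88 m.

8.88 m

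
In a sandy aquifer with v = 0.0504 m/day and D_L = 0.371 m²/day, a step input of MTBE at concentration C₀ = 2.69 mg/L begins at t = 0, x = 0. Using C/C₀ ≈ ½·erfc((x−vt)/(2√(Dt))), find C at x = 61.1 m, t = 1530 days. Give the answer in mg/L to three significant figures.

1.84 mg/L

For a continuous step input, C/C₀ ≈ ½·erfc((x−vt)/(2√(Dt))).
vt = 0.0504 × 1530 = 77.112 m and 2√(Dt) = 2√(0.371 × 1530) = 47.65 m.
Argument (x−vt)/(2√(Dt)) = (61.1 − 77.112)/47.65 = -0.3360; ½·erfc(-0.3360) = 0.6827.
C = 2.69 × 0.6827 = 1.84 mg/L.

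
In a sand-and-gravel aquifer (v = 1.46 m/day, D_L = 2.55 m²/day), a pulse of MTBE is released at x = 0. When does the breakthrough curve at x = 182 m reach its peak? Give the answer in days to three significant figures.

For the 1D instantaneous-source solution, setting ∂C/∂t = 0 at fixed x gives v²t² + 2Dt − x² = 0, so t = (√(D² + v²x²) − D)/v².
√(D² + v²x²) = √(2.55² + 1.46² × 182²) = 265.7; v² = 2.1316.
t = (265.7 − 2.55)/2.1316 = 123 days (vs. the pure-advection estimate x/v = 125 d).

123 days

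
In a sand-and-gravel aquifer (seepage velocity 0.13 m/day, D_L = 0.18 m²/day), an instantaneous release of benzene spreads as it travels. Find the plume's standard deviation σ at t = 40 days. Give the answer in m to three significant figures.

Dispersive spreading gives a Gaussian with σ² = 2Dt; advection only shifts the center.
σ = √(2 × 0.18 × 40) = 3.79 m.

3.79 m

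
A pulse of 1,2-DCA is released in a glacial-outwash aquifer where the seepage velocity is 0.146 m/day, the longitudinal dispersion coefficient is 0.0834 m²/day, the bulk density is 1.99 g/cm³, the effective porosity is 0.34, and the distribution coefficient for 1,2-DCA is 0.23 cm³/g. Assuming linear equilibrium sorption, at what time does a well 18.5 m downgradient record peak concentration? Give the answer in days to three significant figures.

Retardation factor R = 1 + ρ_b·K_d/n = 1 + 1.99 × 0.23/0.34 = 2.346.
Sorption retards both mechanisms: v_R = v/R = 0.06223 m/day, D_R = D/R = 0.03555 m²/day.
Peak time from v_R²t² + 2D_R t − x² = 0: t = (√(D_R² + v_R²x²) − D_R)/v_R².
√(D_R² + v_R²x²) = √(0.03555² + 0.06223² × 18.5²) = 1.152; v_R² = 0.003873.
t = (1.152 − 0.03555)/0.003873 = 288 days.

288 days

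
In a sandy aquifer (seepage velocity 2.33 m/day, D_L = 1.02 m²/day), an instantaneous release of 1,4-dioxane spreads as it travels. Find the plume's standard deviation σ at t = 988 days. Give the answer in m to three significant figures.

Dispersive spreading gives a Gaussian with σ² = 2Dt; advection only shifts the center.
σ = √(2 × 1.02 × 988) = 44.9 m.

44.9 m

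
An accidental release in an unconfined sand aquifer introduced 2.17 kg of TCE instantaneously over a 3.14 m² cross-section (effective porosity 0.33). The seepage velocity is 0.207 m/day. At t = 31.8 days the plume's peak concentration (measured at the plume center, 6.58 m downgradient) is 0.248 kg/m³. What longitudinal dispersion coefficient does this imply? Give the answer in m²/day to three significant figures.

0.178 m²/day

At the plume center C_max = M/(n_e·A·√(4πDt)), so D = M²/(4πt·(n_e·A·C_max)²).
n_e·A·C_max = 0.33 × 3.14 × 0.248 = 0.2570 kg/m.
D = 2.17²/(4π × 31.8 × 0.2570²) = 0.178 m²/day.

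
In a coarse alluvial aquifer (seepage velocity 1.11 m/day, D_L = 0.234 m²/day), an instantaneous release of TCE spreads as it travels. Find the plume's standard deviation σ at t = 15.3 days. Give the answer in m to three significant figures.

2.68 m

Dispersive spreading gives a Gaussian with σ² = 2Dt; advection only shifts the center.
σ = √(2 × 0.234 × 15.3) = 2.68 m.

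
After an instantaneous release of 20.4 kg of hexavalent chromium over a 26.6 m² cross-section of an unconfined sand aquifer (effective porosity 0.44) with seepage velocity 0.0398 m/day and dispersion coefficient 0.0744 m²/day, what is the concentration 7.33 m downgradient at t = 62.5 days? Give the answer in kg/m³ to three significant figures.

0.0646 kg/m³

For an instantaneous plane source, C(x,t) = M/(n_e·A·√(4πDt)) · exp(−(x−vt)²/(4Dt)), with n_e·A the pore (flow) area.
Plume center vt = 0.0398 × 62.5 = 2.4875 m, so the well at 7.33 m is 4.8425 m downgradient of the peak.
√(4πDt) = 7.644 m, giving peak height M/(n_e·A·√(4πDt)) = 20.4/(0.44 × 26.6 × 7.644) = 0.2280 kg/m³.
(x−vt)²/(4Dt) = (4.8425)²/(4 × 0.0744 × 62.5) = 1.261; exp(−1.261) = 0.2834.
C = 0.2280 × 0.2834 = 0.0646 kg/m³.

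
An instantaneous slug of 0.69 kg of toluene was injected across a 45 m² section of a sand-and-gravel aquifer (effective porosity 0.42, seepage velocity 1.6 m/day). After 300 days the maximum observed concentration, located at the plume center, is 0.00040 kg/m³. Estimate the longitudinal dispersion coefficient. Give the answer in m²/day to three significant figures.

At the plume center C_max = M/(n_e·A·√(4πDt)), so D = M²/(4πt·(n_e·A·C_max)²).
n_e·A·C_max = 0.42 × 45 × 0.00040 = 0.007560 kg/m.
D = 0.69²/(4π × 300 × 0.007560²) = 2.21 m²/day.

2.21 m²/day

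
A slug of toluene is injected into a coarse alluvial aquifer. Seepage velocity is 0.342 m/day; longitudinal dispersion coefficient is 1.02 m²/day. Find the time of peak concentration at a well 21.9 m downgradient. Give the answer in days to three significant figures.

55.9 days

For the 1D instantaneous-source solution, setting ∂C/∂t = 0 at fixed x gives v²t² + 2Dt − x² = 0, so t = (√(D² + v²x²) − D)/v².
√(D² + v²x²) = √(1.02² + 0.342² × 21.9²) = 7.559; v² = 0.116964.
t = (7.559 − 1.02)/0.116964 = 55.9 days (vs. the pure-advection estimate x/v = 64.0 d).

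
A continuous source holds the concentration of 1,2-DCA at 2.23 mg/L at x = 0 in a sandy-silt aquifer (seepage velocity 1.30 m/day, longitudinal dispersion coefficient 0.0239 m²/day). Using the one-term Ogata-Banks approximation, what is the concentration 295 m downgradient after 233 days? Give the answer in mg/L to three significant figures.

For a continuous step input, C/C₀ ≈ ½·erfc((x−vt)/(2√(Dt))).
vt = 1.30 × 233 = 302.9 m and 2√(Dt) = 2√(0.0239 × 233) = 4.720 m.
Argument (x−vt)/(2√(Dt)) = (295 − 302.9)/4.720 = -1.674; ½·erfc(-1.674) = 0.9910.
C = 2.23 × 0.9910 = 2.21 mg/L.

2.21 mg/L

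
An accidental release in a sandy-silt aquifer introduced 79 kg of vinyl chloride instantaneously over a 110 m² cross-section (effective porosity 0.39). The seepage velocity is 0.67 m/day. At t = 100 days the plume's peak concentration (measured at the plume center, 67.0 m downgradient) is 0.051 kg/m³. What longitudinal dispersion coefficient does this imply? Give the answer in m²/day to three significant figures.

1.04 m²/day

At the plume center C_max = M/(n_e·A·√(4πDt)), so D = M²/(4πt·(n_e·A·C_max)²).
n_e·A·C_max = 0.39 × 110 × 0.051 = 2.188 kg/m.
D = 79²/(4π × 100 × 2.188²) = 1.04 m²/day.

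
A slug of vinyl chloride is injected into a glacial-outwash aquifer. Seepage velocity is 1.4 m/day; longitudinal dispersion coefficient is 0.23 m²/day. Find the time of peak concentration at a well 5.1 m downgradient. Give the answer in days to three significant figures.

For the 1D instantaneous-source solution, setting ∂C/∂t = 0 at fixed x gives v²t² + 2Dt − x² = 0, so t = (√(D² + v²x²) − D)/v².
√(D² + v²x²) = √(0.23² + 1.4² × 5.1²) = 7.144; v² = 1.96.
t = (7.144 − 0.23)/1.96 = 3.53 days (vs. the pure-advection estimate x/v = 3.64 d).

3.53 days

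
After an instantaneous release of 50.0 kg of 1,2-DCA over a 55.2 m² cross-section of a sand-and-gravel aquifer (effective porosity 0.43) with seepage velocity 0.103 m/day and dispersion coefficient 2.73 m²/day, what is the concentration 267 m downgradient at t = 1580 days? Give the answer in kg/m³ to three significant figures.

0.00482 kg/m³

For an instantaneous plane source, C(x,t) = M/(n_e·A·√(4πDt)) · exp(−(x−vt)²/(4Dt)), with n_e·A the pore (flow) area.
Plume center vt = 0.103 × 1580 = 162.74 m, so the well at 267 m is 104.26 m downgradient of the peak.
√(4πDt) = 232.8 m, giving peak height M/(n_e·A·√(4πDt)) = 50.0/(0.43 × 55.2 × 232.8) = 0.009049 kg/m³.
(x−vt)²/(4Dt) = (104.26)²/(4 × 2.73 × 1580) = 0.6300; exp(−0.6300) = 0.5326.
C = 0.009049 × 0.5326 = 0.00482 kg/m³.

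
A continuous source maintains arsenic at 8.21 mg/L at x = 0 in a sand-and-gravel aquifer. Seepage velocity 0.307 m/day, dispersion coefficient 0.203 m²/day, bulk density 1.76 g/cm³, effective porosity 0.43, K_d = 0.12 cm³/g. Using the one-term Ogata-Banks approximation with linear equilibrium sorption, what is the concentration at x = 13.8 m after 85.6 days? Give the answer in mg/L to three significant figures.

6.45 mg/L

Retardation factor R = 1 + ρ_b·K_d/n = 1 + 1.76 × 0.12/0.43 = 1.491.
Sorption retards both mechanisms: v_R = v/R = 0.2059 m/day, D_R = D/R = 0.1362 m²/day.
v_R·t = 0.2059 × 85.6 = 17.62504 m; 2√(D_R t) = 6.829 m; argument = (13.8 − 17.62504)/6.829 = -0.5601.
C = C₀ × ½·erfc(-0.5601) = 8.21 × 0.7858 = 6.45 mg/L.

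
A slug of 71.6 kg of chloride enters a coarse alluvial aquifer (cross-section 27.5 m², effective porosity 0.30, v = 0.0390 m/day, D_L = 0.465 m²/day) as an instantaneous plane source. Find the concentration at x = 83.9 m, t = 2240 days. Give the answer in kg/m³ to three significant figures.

0.0756 kg/m³

For an instantaneous plane source, C(x,t) = M/(n_e·A·√(4πDt)) · exp(−(x−vt)²/(4Dt)), with n_e·A the pore (flow) area.
Plume center vt = 0.0390 × 2240 = 87.36 m, so the well at 83.9 m is 3.46 m upgradient of the peak.
√(4πDt) = 114.4 m, giving peak height M/(n_e·A·√(4πDt)) = 71.6/(0.30 × 27.5 × 114.4) = 0.07586 kg/m³.
(x−vt)²/(4Dt) = (-3.46)²/(4 × 0.465 × 2240) = 0.002873; exp(−0.002873) = 0.9971.
C = 0.07586 × 0.9971 = 0.0756 kg/m³.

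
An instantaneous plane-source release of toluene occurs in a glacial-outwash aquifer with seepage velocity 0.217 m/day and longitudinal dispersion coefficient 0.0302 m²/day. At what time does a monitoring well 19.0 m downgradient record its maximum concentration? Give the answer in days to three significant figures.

86.9 days

For the 1D instantaneous-source solution, setting ∂C/∂t = 0 at fixed x gives v²t² + 2Dt − x² = 0, so t = (√(D² + v²x²) − D)/v².
√(D² + v²x²) = √(0.0302² + 0.217² × 19.0²) = 4.123; v² = 0.047089.
t = (4.123 − 0.0302)/0.047089 = 86.9 days (vs. the pure-advection estimate x/v = 87.6 d).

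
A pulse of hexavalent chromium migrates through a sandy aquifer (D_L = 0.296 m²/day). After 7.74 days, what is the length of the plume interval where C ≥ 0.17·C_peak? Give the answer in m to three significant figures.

The plume is Gaussian with σ = √(2Dt) = √(2 × 0.296 × 7.74) = 2.141 m.
C/C_peak = exp(−Δx²/(2σ²)) = 0.17 ⇒ Δx = σ·√(−2 ln 0.17) = 2.141 × 1.883 = 4.032 m.
Width = 2Δx = 8.06 m.

8.06 m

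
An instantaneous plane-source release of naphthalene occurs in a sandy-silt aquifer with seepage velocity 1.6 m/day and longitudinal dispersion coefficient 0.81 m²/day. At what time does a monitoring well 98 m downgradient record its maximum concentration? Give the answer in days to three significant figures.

60.9 days

For the 1D instantaneous-source solution, setting ∂C/∂t = 0 at fixed x gives v²t² + 2Dt − x² = 0, so t = (√(D² + v²x²) − D)/v².
√(D² + v²x²) = √(0.81² + 1.6² × 98²) = 156.8; v² = 2.56.
t = (156.8 − 0.81)/2.56 = 60.9 days (vs. the pure-advection estimate x/v = 61.2 d).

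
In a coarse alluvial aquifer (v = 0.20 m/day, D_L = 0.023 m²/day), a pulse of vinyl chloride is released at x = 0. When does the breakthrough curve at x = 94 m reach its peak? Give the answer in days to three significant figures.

For the 1D instantaneous-source solution, setting ∂C/∂t = 0 at fixed x gives v²t² + 2Dt − x² = 0, so t = (√(D² + v²x²) − D)/v².
√(D² + v²x²) = √(0.023² + 0.20² × 94²) = 18.80; v² = 0.04.
t = (18.80 − 0.023)/0.04 = 469 days (vs. the pure-advection estimate x/v = 470 d).

469 days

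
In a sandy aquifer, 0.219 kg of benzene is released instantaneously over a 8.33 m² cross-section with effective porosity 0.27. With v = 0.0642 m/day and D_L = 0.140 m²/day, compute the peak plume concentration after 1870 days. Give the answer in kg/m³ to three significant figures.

The peak of an instantaneous 1D plume sits at x = vt; there the Gaussian factor is 1 and C_max = M/(n_e·A·√(4πDt)), where n_e·A is the pore area the mass is dissolved in.
√(4πDt) = √(4π × 0.140 × 1870) = 57.36 m, so C_max = 0.219/(0.27 × 8.33 × 57.36) = 0.00170 kg/m³.

0.00170 kg/m³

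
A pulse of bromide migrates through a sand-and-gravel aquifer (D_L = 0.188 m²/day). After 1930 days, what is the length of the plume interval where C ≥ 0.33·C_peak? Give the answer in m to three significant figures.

80.2 m

The plume is Gaussian with σ = √(2Dt) = √(2 × 0.188 × 1930) = 26.94 m.
C/C_peak = exp(−Δx²/(2σ²)) = 0.33 ⇒ Δx = σ·√(−2 ln 0.33) = 26.94 × 1.489 = 40.11 m.
Width = 2Δx = 80.2 m.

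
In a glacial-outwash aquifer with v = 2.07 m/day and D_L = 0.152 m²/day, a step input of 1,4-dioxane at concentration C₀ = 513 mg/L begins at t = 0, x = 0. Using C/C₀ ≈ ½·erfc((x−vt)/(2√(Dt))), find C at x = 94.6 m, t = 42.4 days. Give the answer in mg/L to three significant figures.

For a continuous step input, C/C₀ ≈ ½·erfc((x−vt)/(2√(Dt))).
vt = 2.07 × 42.4 = 87.768 m and 2√(Dt) = 2√(0.152 × 42.4) = 5.077 m.
Argument (x−vt)/(2√(Dt)) = (94.6 − 87.768)/5.077 = 1.346; ½·erfc(1.346) = 0.02849.
C = 513 × 0.02849 = 14.6 mg/L.

14.6 mg/L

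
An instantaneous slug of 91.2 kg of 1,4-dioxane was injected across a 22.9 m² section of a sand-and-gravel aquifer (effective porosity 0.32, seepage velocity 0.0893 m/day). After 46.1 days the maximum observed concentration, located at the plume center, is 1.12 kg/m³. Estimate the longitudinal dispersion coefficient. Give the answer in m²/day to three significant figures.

At the plume center C_max = M/(n_e·A·√(4πDt)), so D = M²/(4πt·(n_e·A·C_max)²).
n_e·A·C_max = 0.32 × 22.9 × 1.12 = 8.207 kg/m.
D = 91.2²/(4π × 46.1 × 8.207²) = 0.213 m²/day.

0.213 m²/day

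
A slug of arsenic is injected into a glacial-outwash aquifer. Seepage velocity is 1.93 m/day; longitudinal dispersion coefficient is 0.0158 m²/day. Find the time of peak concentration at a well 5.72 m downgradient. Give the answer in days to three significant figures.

For the 1D instantaneous-source solution, setting ∂C/∂t = 0 at fixed x gives v²t² + 2Dt − x² = 0, so t = (√(D² + v²x²) − D)/v².
√(D² + v²x²) = √(0.0158² + 1.93² × 5.72²) = 11.04; v² = 3.7249.
t = (11.04 − 0.0158)/3.7249 = 2.96 days (vs. the pure-advection estimate x/v = 2.96 d).

2.96 days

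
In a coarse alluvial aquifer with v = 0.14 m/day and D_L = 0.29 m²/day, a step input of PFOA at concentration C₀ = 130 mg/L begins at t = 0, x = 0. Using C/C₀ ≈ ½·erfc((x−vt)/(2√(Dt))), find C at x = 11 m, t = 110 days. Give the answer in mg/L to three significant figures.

For a continuous step input, C/C₀ ≈ ½·erfc((x−vt)/(2√(Dt))).
vt = 0.14 × 110 = 15.4 m and 2√(Dt) = 2√(0.29 × 110) = 11.30 m.
Argument (x−vt)/(2√(Dt)) = (11 − 15.4)/11.30 = -0.3894; ½·erfc(-0.3894) = 0.7091.
C = 130 × 0.7091 = 92.2 mg/L.

92.2 mg/L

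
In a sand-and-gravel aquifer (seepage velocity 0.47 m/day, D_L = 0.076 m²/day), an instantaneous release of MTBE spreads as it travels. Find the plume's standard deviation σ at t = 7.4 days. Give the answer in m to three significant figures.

Dispersive spreading gives a Gaussian with σ² = 2Dt; advection only shifts the center.
σ = √(2 × 0.076 × 7.4) = 1.06 m.

1.06 m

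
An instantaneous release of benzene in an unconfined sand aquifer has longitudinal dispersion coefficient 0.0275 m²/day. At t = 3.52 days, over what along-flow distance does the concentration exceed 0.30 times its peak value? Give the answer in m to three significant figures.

1.37 m

The plume is Gaussian with σ = √(2Dt) = √(2 × 0.0275 × 3.52) = 0.4400 m.
C/C_peak = exp(−Δx²/(2σ²)) = 0.30 ⇒ Δx = σ·√(−2 ln 0.30) = 0.4400 × 1.552 = 0.6829 m.
Width = 2Δx = 1.37 m.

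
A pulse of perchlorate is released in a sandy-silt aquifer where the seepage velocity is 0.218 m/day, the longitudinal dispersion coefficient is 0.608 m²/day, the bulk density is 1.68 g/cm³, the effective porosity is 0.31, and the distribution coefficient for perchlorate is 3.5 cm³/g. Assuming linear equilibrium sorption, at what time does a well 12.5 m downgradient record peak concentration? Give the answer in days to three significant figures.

Retardation factor R = 1 + ρ_b·K_d/n = 1 + 1.68 × 3.5/0.31 = 19.97.
Sorption retards both mechanisms: v_R = v/R = 0.01092 m/day, D_R = D/R = 0.03045 m²/day.
Peak time from v_R²t² + 2D_R t − x² = 0: t = (√(D_R² + v_R²x²) − D_R)/v_R².
√(D_R² + v_R²x²) = √(0.03045² + 0.01092² × 12.5²) = 0.1399; v_R² = 0.0001192.
t = (0.1399 − 0.03045)/0.0001192 = 918 days.

918 days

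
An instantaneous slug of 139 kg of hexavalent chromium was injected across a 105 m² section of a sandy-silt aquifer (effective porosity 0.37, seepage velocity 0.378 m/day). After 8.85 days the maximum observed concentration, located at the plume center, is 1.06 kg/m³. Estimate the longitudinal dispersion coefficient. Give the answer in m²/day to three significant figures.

At the plume center C_max = M/(n_e·A·√(4πDt)), so D = M²/(4πt·(n_e·A·C_max)²).
n_e·A·C_max = 0.37 × 105 × 1.06 = 41.18 kg/m.
D = 139²/(4π × 8.85 × 41.18²) = 0.102 m²/day.

0.102 m²/day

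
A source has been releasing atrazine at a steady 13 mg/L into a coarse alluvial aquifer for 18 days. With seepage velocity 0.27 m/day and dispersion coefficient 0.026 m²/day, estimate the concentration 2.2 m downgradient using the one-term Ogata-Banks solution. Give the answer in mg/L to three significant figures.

13.0 mg/L

For a continuous step input, C/C₀ ≈ ½·erfc((x−vt)/(2√(Dt))).
vt = 0.27 × 18 = 4.86 m and 2√(Dt) = 2√(0.026 × 18) = 1.368 m.
Argument (x−vt)/(2√(Dt)) = (2.2 − 4.86)/1.368 = -1.944; ½·erfc(-1.944) = 0.9970.
C = 13 × 0.9970 = 13.0 mg/L.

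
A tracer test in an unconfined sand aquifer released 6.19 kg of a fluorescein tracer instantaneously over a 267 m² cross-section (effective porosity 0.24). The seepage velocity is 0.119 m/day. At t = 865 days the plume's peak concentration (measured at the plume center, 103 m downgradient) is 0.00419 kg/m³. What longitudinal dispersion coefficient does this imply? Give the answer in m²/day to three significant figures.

At the plume center C_max = M/(n_e·A·√(4πDt)), so D = M²/(4πt·(n_e·A·C_max)²).
n_e·A·C_max = 0.24 × 267 × 0.00419 = 0.2685 kg/m.
D = 6.19²/(4π × 865 × 0.2685²) = 0.0489 m²/day.

0.0489 m²/day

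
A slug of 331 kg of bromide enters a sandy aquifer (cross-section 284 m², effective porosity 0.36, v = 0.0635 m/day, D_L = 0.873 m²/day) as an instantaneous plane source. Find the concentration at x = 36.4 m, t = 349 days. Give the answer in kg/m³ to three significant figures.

0.0443 kg/m³

For an instantaneous plane source, C(x,t) = M/(n_e·A·√(4πDt)) · exp(−(x−vt)²/(4Dt)), with n_e·A the pore (flow) area.
Plume center vt = 0.0635 × 349 = 22.1615 m, so the well at 36.4 m is 14.2385 m downgradient of the peak.
√(4πDt) = 61.88 m, giving peak height M/(n_e·A·√(4πDt)) = 331/(0.36 × 284 × 61.88) = 0.05232 kg/m³.
(x−vt)²/(4Dt) = (14.2385)²/(4 × 0.873 × 349) = 0.1664; exp(−0.1664) = 0.8467.
C = 0.05232 × 0.8467 = 0.0443 kg/m³.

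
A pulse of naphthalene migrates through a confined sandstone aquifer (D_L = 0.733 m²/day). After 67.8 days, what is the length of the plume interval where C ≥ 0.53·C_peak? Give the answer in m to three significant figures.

The plume is Gaussian with σ = √(2Dt) = √(2 × 0.733 × 67.8) = 9.970 m.
C/C_peak = exp(−Δx²/(2σ²)) = 0.53 ⇒ Δx = σ·√(−2 ln 0.53) = 9.970 × 1.127 = 11.24 m.
Width = 2Δx = 22.5 m.

22.5 m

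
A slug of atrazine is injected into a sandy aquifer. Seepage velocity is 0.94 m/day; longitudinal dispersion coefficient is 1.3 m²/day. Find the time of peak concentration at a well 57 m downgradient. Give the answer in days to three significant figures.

For the 1D instantaneous-source solution, setting ∂C/∂t = 0 at fixed x gives v²t² + 2Dt − x² = 0, so t = (√(D² + v²x²) − D)/v².
√(D² + v²x²) = √(1.3² + 0.94² × 57²) = 53.60; v² = 0.8836.
t = (53.60 − 1.3)/0.8836 = 59.2 days (vs. the pure-advection estimate x/v = 60.6 d).

59.2 days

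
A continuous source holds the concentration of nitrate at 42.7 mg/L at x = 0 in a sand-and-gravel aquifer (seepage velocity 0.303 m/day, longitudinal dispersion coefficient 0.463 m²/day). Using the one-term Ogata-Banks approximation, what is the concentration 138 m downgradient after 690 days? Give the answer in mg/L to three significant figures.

42.6 mg/L

For a continuous step input, C/C₀ ≈ ½·erfc((x−vt)/(2√(Dt))).
vt = 0.303 × 690 = 209.07 m and 2√(Dt) = 2√(0.463 × 690) = 35.75 m.
Argument (x−vt)/(2√(Dt)) = (138 − 209.07)/35.75 = -1.988; ½·erfc(-1.988) = 0.9975.
C = 42.7 × 0.9975 = 42.6 mg/L.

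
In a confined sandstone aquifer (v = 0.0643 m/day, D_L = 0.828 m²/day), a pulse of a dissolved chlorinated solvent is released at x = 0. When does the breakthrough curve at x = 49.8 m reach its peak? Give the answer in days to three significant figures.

600 days

For the 1D instantaneous-source solution, setting ∂C/∂t = 0 at fixed x gives v²t² + 2Dt − x² = 0, so t = (√(D² + v²x²) − D)/v².
√(D² + v²x²) = √(0.828² + 0.0643² × 49.8²) = 3.307; v² = 0.00413449.
t = (3.307 − 0.828)/0.00413449 = 600 days (vs. the pure-advection estimate x/v = 774 d).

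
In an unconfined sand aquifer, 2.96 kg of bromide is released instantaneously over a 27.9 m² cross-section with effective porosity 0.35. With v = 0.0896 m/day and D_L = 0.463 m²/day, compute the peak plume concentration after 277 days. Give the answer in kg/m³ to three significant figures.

0.00755 kg/m³

The peak of an instantaneous 1D plume sits at x = vt; there the Gaussian factor is 1 and C_max = M/(n_e·A·√(4πDt)), where n_e·A is the pore area the mass is dissolved in.
√(4πDt) = √(4π × 0.463 × 277) = 40.15 m, so C_max = 2.96/(0.35 × 27.9 × 40.15) = 0.00755 kg/m³.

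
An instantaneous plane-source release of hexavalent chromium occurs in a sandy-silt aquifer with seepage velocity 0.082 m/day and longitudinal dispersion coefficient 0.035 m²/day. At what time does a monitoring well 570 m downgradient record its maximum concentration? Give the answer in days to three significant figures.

For the 1D instantaneous-source solution, setting ∂C/∂t = 0 at fixed x gives v²t² + 2Dt − x² = 0, so t = (√(D² + v²x²) − D)/v².
√(D² + v²x²) = √(0.035² + 0.082² × 570²) = 46.74; v² = 0.006724.
t = (46.74 − 0.035)/0.006724 = 6950 days (vs. the pure-advection estimate x/v = 6950 d).

6950 days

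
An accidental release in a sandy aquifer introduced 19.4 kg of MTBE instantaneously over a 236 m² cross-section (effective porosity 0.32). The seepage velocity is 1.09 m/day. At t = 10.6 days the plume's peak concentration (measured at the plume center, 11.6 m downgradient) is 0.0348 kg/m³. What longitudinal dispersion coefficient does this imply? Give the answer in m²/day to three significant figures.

At the plume center C_max = M/(n_e·A·√(4πDt)), so D = M²/(4πt·(n_e·A·C_max)²).
n_e·A·C_max = 0.32 × 236 × 0.0348 = 2.628 kg/m.
D = 19.4²/(4π × 10.6 × 2.628²) = 0.409 m²/day.

0.409 m²/day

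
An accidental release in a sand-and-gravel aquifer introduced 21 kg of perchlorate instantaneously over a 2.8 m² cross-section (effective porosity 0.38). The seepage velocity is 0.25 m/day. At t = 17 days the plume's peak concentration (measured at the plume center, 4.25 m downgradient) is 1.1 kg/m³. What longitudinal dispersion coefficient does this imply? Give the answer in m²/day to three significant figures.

At the plume center C_max = M/(n_e·A·√(4πDt)), so D = M²/(4πt·(n_e·A·C_max)²).
n_e·A·C_max = 0.38 × 2.8 × 1.1 = 1.170 kg/m.
D = 21²/(4π × 17 × 1.170²) = 1.51 m²/day.

1.51 m²/day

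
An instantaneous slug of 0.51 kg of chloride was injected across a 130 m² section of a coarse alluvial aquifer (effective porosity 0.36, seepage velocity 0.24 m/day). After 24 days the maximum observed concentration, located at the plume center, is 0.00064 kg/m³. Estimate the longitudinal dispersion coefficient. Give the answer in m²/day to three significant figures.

0.961 m²/day

At the plume center C_max = M/(n_e·A·√(4πDt)), so D = M²/(4πt·(n_e·A·C_max)²).
n_e·A·C_max = 0.36 × 130 × 0.00064 = 0.02995 kg/m.
D = 0.51²/(4π × 24 × 0.02995²) = 0.961 m²/day.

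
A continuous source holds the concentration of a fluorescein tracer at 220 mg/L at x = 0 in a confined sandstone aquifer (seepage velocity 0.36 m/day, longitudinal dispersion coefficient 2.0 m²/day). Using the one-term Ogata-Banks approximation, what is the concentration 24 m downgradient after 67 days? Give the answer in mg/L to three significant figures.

111 mg/L

For a continuous step input, C/C₀ ≈ ½·erfc((x−vt)/(2√(Dt))).
vt = 0.36 × 67 = 24.12 m and 2√(Dt) = 2√(2.0 × 67) = 23.15 m.
Argument (x−vt)/(2√(Dt)) = (24 − 24.12)/23.15 = -0.005184; ½·erfc(-0.005184) = 0.5029.
C = 220 × 0.5029 = 111 mg/L.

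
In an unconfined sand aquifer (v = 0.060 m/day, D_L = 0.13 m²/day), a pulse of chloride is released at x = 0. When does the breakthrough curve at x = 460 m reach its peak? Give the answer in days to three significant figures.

7630 days

For the 1D instantaneous-source solution, setting ∂C/∂t = 0 at fixed x gives v²t² + 2Dt − x² = 0, so t = (√(D² + v²x²) − D)/v².
√(D² + v²x²) = √(0.13² + 0.060² × 460²) = 27.60; v² = 0.0036.
t = (27.60 − 0.13)/0.0036 = 7630 days (vs. the pure-advection estimate x/v = 7670 d).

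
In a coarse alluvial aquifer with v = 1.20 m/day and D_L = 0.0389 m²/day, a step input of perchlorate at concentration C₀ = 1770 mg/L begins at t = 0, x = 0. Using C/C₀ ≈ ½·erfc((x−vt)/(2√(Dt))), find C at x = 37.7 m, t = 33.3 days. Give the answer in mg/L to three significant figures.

1630 mg/L

For a continuous step input, C/C₀ ≈ ½·erfc((x−vt)/(2√(Dt))).
vt = 1.20 × 33.3 = 39.96 m and 2√(Dt) = 2√(0.0389 × 33.3) = 2.276 m.
Argument (x−vt)/(2√(Dt)) = (37.7 − 39.96)/2.276 = -0.9930; ½·erfc(-0.9930) = 0.9199.
C = 1770 × 0.9199 = 1630 mg/L.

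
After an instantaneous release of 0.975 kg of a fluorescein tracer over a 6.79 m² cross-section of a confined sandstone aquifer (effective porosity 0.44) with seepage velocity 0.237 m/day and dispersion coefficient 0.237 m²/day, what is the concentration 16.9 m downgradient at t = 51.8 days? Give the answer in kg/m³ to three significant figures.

For an instantaneous plane source, C(x,t) = M/(n_e·A·√(4πDt)) · exp(−(x−vt)²/(4Dt)), with n_e·A the pore (flow) area.
Plume center vt = 0.237 × 51.8 = 12.2766 m, so the well at 16.9 m is 4.6234 m downgradient of the peak.
√(4πDt) = 12.42 m, giving peak height M/(n_e·A·√(4πDt)) = 0.975/(0.44 × 6.79 × 12.42) = 0.02628 kg/m³.
(x−vt)²/(4Dt) = (4.6234)²/(4 × 0.237 × 51.8) = 0.4353; exp(−0.4353) = 0.6471.
C = 0.02628 × 0.6471 = 0.0170 kg/m³.

0.0170 kg/m³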